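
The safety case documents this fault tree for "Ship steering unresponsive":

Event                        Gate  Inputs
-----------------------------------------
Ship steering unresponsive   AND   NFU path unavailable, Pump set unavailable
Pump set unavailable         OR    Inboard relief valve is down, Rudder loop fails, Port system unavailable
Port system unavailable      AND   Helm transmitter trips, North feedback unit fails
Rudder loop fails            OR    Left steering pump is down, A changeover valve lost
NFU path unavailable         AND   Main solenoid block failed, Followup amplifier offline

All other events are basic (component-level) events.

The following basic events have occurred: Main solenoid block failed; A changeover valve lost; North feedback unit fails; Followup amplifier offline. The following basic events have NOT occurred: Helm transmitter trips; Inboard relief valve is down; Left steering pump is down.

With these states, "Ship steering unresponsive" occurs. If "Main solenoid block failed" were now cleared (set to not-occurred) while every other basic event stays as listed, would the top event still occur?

No

Counterfactual: set "Main solenoid block failed" to not occurred.
NFU path unavailable [AND]: Main solenoid block failed=not, Followup amplifier offline=occurs → not all inputs occur → does not occur.
Rudder loop fails [OR]: Left steering pump is down=not, A changeover valve lost=occurs → at least one input occurs → occurs.
Port system unavailable [AND]: Helm transmitter trips=not, North feedback unit fails=occurs → not all inputs occur → does not occur.
Pump set unavailable [OR]: Inboard relief valve is down=not, Rudder loop fails=occurs, Port system unavailable=not → at least one input occurs → occurs.
Ship steering unresponsive [AND]: NFU path unavailable=not, Pump set unavailable=occurs → not all inputs occur → does not occur.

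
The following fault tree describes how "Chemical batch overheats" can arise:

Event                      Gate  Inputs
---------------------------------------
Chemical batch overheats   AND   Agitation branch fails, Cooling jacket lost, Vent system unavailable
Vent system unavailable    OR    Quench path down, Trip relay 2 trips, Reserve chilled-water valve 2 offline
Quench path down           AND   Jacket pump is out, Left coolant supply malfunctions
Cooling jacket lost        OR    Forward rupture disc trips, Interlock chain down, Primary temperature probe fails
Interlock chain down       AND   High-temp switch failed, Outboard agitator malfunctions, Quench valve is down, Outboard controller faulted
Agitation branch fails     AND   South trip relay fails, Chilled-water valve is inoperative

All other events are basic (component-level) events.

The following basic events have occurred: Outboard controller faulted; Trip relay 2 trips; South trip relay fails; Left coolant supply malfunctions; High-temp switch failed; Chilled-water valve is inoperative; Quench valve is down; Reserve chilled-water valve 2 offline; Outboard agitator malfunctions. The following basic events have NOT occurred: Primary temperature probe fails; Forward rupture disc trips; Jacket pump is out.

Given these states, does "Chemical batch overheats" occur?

Agitation branch fails [AND]: South trip relay fails=occurs, Chilled-water valve is inoperative=occurs → all inputs occur → occurs.
Interlock chain down [AND]: High-temp switch failed=occurs, Outboard agitator malfunctions=occurs, Quench valve is down=occurs, Outboard controller faulted=occurs → all inputs occur → occurs.
Cooling jacket lost [OR]: Forward rupture disc trips=not, Interlock chain down=occurs, Primary temperature probe fails=not → at least one input occurs → occurs.
Quench path down [AND]: Jacket pump is out=not, Left coolant supply malfunctions=occurs → not all inputs occur → does not occur.
Vent system unavailable [OR]: Quench path down=not, Trip relay 2 trips=occurs, Reserve chilled-water valve 2 offline=occurs → at least one input occurs → occurs.
Chemical batch overheats [AND]: Agitation branch fails=occurs, Cooling jacket lost=occurs, Vent system unavailable=occurs → all inputs occur → occurs.

Yes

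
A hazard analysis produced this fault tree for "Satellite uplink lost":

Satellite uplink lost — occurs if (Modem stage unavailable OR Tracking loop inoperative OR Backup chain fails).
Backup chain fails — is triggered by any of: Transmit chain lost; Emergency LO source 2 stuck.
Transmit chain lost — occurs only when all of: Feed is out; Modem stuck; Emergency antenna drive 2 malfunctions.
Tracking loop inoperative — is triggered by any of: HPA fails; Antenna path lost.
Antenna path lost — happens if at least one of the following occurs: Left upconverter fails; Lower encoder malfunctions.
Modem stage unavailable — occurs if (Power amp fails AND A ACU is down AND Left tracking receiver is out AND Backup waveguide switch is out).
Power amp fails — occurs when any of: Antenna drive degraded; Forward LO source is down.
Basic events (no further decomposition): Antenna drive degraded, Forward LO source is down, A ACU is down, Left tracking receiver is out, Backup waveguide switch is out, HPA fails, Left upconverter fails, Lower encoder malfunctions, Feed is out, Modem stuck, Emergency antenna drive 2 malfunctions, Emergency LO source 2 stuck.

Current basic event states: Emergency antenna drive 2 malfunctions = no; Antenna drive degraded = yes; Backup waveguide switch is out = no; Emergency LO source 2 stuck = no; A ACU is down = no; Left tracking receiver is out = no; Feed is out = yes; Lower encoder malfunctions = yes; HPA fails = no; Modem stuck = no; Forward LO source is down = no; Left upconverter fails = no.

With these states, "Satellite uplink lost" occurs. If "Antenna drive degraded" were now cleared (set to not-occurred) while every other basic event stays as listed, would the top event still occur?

Yes

Counterfactual: set "Antenna drive degraded" to not occurred.
Power amp fails [OR]: Antenna drive degraded=not, Forward LO source is down=not → no input occurs → does not occur.
Modem stage unavailable [AND]: Power amp fails=not, A ACU is down=not, Left tracking receiver is out=not, Backup waveguide switch is out=not → not all inputs occur → does not occur.
Antenna path lost [OR]: Left upconverter fails=not, Lower encoder malfunctions=occurs → at least one input occurs → occurs.
Tracking loop inoperative [OR]: HPA fails=not, Antenna path lost=occurs → at least one input occurs → occurs.
Transmit chain lost [AND]: Feed is out=occurs, Modem stuck=not, Emergency antenna drive 2 malfunctions=not → not all inputs occur → does not occur.
Backup chain fails [OR]: Transmit chain lost=not, Emergency LO source 2 stuck=not → no input occurs → does not occur.
Satellite uplink lost [OR]: Modem stage unavailable=not, Tracking loop inoperative=occurs, Backup chain fails=not → at least one input occurs → occurs.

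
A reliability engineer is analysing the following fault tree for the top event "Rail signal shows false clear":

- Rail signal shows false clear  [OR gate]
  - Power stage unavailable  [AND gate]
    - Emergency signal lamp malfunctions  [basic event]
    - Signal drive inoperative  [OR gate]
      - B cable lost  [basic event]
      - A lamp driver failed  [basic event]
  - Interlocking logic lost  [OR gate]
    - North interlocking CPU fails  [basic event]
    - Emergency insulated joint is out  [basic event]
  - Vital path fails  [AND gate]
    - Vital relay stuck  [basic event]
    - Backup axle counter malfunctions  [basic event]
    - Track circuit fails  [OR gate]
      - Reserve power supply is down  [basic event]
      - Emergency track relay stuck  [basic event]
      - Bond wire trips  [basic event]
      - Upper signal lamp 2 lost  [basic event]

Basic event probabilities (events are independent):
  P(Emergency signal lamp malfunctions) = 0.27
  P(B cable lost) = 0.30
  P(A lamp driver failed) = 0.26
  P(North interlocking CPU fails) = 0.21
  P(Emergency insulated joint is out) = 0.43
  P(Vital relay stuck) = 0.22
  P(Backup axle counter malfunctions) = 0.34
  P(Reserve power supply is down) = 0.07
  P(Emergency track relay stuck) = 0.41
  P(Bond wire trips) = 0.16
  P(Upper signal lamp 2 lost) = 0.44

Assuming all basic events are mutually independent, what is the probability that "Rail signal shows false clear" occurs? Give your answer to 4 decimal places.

0.6300

P(Signal drive inoperative) [OR] = 1 − (1−0.30) × (1−0.26) = 0.482000
P(Power stage unavailable) [AND] = 0.27 × 0.482000 = 0.130140
P(Interlocking logic lost) [OR] = 1 − (1−0.21) × (1−0.43) = 0.549700
P(Track circuit fails) [OR] = 1 − (1−0.07) × (1−0.41) × (1−0.16) × (1−0.44) = 0.741892
P(Vital path fails) [AND] = 0.22 × 0.34 × 0.741892 = 0.055494
P(Rail signal shows false clear) [OR] = 1 − (1−0.130140) × (1−0.549700) × (1−0.055494) = 0.630039
Rounded to 4 decimal places: P(Rail signal shows false clear) ≈ 0.6300.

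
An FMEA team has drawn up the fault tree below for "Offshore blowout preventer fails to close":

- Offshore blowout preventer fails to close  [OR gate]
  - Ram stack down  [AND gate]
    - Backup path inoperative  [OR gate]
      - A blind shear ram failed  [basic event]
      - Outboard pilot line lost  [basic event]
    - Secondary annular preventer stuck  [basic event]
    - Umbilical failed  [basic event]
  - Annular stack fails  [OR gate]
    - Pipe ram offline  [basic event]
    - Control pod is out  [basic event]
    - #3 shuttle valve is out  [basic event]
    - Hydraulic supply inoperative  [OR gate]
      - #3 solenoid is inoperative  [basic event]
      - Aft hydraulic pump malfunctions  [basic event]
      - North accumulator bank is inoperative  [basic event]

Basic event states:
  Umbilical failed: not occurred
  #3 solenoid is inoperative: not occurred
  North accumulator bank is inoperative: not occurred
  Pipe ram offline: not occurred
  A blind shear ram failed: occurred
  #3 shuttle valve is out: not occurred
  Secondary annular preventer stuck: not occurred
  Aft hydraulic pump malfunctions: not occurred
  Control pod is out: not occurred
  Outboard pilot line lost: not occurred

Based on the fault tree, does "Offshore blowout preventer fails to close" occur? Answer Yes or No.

Backup path inoperative [OR]: A blind shear ram failed=occurs, Outboard pilot line lost=not → at least one input occurs → occurs.
Ram stack down [AND]: Backup path inoperative=occurs, Secondary annular preventer stuck=not, Umbilical failed=not → not all inputs occur → does not occur.
Hydraulic supply inoperative [OR]: #3 solenoid is inoperative=not, Aft hydraulic pump malfunctions=not, North accumulator bank is inoperative=not → no input occurs → does not occur.
Annular stack fails [OR]: Pipe ram offline=not, Control pod is out=not, #3 shuttle valve is out=not, Hydraulic supply inoperative=not → no input occurs → does not occur.
Offshore blowout preventer fails to close [OR]: Ram stack down=not, Annular stack fails=not → no input occurs → does not occur.

No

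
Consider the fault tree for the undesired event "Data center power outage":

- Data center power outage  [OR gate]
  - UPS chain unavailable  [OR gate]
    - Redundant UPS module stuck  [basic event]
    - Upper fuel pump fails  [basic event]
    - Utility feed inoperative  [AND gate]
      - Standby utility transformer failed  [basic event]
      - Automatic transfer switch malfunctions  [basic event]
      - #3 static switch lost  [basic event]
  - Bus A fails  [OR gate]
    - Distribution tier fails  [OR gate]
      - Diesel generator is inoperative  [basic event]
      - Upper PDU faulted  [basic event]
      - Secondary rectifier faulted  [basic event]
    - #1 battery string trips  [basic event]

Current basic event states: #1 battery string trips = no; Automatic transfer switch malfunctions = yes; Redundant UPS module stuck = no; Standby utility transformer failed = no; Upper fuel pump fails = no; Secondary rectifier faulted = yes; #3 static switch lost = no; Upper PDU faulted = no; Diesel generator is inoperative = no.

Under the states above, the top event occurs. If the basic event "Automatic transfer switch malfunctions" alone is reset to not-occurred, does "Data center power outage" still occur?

Counterfactual: set "Automatic transfer switch malfunctions" to not occurred.
Utility feed inoperative [AND]: Standby utility transformer failed=not, Automatic transfer switch malfunctions=not, #3 static switch lost=not → not all inputs occur → does not occur.
UPS chain unavailable [OR]: Redundant UPS module stuck=not, Upper fuel pump fails=not, Utility feed inoperative=not → no input occurs → does not occur.
Distribution tier fails [OR]: Diesel generator is inoperative=not, Upper PDU faulted=not, Secondary rectifier faulted=occurs → at least one input occurs → occurs.
Bus A fails [OR]: Distribution tier fails=occurs, #1 battery string trips=not → at least one input occurs → occurs.
Data center power outage [OR]: UPS chain unavailable=not, Bus A fails=occurs → at least one input occurs → occurs.

Yes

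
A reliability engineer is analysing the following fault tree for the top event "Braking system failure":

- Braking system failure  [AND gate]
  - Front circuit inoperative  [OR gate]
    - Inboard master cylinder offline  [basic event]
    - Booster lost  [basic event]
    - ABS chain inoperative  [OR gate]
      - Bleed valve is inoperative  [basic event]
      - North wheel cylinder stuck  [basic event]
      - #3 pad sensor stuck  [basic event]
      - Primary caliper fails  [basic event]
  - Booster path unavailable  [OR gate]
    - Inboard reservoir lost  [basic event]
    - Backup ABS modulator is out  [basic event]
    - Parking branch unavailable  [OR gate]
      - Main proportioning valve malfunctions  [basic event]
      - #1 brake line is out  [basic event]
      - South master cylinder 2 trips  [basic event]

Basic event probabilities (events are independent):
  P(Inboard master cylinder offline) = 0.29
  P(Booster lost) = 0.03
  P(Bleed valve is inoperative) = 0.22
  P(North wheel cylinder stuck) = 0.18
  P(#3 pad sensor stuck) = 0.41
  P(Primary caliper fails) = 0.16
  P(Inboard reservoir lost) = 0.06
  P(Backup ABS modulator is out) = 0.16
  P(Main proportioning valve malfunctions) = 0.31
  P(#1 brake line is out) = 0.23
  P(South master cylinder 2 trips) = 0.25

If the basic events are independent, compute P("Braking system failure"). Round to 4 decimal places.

0.5357

P(ABS chain inoperative) [OR] = 1 − (1−0.22) × (1−0.18) × (1−0.41) × (1−0.16) = 0.683014
P(Front circuit inoperative) [OR] = 1 − (1−0.29) × (1−0.03) × (1−0.683014) = 0.781692
P(Parking branch unavailable) [OR] = 1 − (1−0.31) × (1−0.23) × (1−0.25) = 0.601525
P(Booster path unavailable) [OR] = 1 − (1−0.06) × (1−0.16) × (1−0.601525) = 0.685364
P(Braking system failure) [AND] = 0.781692 × 0.685364 = 0.535744
Rounded to 4 decimal places: P(Braking system failure) ≈ 0.5357.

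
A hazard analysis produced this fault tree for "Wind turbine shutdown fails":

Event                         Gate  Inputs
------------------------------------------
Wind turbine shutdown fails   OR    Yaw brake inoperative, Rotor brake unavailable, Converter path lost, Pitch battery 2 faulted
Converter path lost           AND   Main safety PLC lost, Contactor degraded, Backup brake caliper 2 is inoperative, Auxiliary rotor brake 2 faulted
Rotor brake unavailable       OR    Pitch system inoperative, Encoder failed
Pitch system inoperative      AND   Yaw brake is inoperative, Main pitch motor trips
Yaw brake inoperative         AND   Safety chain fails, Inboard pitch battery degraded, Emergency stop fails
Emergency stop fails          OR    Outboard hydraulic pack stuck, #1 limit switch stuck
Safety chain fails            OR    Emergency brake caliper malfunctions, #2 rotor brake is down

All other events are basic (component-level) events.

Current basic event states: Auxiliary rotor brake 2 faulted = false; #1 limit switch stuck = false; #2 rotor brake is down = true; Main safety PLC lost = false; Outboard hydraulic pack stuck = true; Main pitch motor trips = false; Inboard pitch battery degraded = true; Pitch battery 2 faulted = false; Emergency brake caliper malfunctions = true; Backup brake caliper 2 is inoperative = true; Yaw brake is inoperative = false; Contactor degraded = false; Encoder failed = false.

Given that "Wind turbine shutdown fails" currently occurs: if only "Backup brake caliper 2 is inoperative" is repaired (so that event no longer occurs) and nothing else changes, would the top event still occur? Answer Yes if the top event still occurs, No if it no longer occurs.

Yes

Counterfactual: set "Backup brake caliper 2 is inoperative" to not occurred.
Safety chain fails [OR]: Emergency brake caliper malfunctions=occurs, #2 rotor brake is down=occurs → at least one input occurs → occurs.
Emergency stop fails [OR]: Outboard hydraulic pack stuck=occurs, #1 limit switch stuck=not → at least one input occurs → occurs.
Yaw brake inoperative [AND]: Safety chain fails=occurs, Inboard pitch battery degraded=occurs, Emergency stop fails=occurs → all inputs occur → occurs.
Pitch system inoperative [AND]: Yaw brake is inoperative=not, Main pitch motor trips=not → not all inputs occur → does not occur.
Rotor brake unavailable [OR]: Pitch system inoperative=not, Encoder failed=not → no input occurs → does not occur.
Converter path lost [AND]: Main safety PLC lost=not, Contactor degraded=not, Backup brake caliper 2 is inoperative=not, Auxiliary rotor brake 2 faulted=not → not all inputs occur → does not occur.
Wind turbine shutdown fails [OR]: Yaw brake inoperative=occurs, Rotor brake unavailable=not, Converter path lost=not, Pitch battery 2 faulted=not → at least one input occurs → occurs.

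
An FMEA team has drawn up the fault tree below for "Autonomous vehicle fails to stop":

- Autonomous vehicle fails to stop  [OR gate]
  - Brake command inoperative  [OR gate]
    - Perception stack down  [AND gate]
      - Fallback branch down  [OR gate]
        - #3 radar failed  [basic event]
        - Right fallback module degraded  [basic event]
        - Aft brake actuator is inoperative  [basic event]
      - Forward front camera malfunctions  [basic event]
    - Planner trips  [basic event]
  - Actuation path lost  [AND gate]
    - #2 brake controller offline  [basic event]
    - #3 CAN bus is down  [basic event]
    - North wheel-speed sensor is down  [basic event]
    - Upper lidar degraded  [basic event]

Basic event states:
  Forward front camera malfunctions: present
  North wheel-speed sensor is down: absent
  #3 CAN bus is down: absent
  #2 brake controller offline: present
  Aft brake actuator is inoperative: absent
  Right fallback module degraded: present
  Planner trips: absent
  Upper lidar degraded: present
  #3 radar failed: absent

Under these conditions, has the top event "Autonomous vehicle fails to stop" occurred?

Fallback branch down [OR]: #3 radar failed=not, Right fallback module degraded=occurs, Aft brake actuator is inoperative=not → at least one input occurs → occurs.
Perception stack down [AND]: Fallback branch down=occurs, Forward front camera malfunctions=occurs → all inputs occur → occurs.
Brake command inoperative [OR]: Perception stack down=occurs, Planner trips=not → at least one input occurs → occurs.
Actuation path lost [AND]: #2 brake controller offline=occurs, #3 CAN bus is down=not, North wheel-speed sensor is down=not, Upper lidar degraded=occurs → not all inputs occur → does not occur.
Autonomous vehicle fails to stop [OR]: Brake command inoperative=occurs, Actuation path lost=not → at least one input occurs → occurs.

Yes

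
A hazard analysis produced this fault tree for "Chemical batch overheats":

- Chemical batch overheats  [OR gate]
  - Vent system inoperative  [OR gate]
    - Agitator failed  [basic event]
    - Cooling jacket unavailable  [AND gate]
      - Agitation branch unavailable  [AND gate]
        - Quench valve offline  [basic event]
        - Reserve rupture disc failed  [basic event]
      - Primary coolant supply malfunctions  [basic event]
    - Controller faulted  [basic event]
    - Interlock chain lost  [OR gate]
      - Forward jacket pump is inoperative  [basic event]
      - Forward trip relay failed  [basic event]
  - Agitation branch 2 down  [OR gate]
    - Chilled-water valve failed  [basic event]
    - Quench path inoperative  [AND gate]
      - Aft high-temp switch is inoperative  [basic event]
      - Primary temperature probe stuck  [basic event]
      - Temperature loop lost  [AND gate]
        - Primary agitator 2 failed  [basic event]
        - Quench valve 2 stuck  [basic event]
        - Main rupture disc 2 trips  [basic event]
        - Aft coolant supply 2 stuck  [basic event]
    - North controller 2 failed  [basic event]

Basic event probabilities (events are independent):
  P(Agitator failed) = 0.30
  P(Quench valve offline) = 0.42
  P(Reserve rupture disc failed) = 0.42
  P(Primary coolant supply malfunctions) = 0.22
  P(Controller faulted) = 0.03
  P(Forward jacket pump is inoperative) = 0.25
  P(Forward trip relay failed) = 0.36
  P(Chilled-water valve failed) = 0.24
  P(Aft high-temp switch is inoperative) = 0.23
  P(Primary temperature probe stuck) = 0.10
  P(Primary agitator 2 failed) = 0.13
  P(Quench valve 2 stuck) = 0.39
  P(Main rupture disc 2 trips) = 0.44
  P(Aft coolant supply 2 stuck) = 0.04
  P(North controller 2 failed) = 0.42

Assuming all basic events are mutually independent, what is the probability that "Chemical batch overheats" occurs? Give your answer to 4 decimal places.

0.8619

P(Agitation branch unavailable) [AND] = 0.42 × 0.42 = 0.176400
P(Cooling jacket unavailable) [AND] = 0.176400 × 0.22 = 0.038808
P(Interlock chain lost) [OR] = 1 − (1−0.25) × (1−0.36) = 0.520000
P(Vent system inoperative) [OR] = 1 − (1−0.30) × (1−0.038808) × (1−0.03) × (1−0.520000) = 0.686728
P(Temperature loop lost) [AND] = 0.13 × 0.39 × 0.44 × 0.04 = 0.000892
P(Quench path inoperative) [AND] = 0.23 × 0.10 × 0.000892 = 0.000021
P(Agitation branch 2 down) [OR] = 1 − (1−0.24) × (1−0.000021) × (1−0.42) = 0.559209
P(Chemical batch overheats) [OR] = 1 − (1−0.686728) × (1−0.559209) = 0.861913
Rounded to 4 decimal places: P(Chemical batch overheats) ≈ 0.8619.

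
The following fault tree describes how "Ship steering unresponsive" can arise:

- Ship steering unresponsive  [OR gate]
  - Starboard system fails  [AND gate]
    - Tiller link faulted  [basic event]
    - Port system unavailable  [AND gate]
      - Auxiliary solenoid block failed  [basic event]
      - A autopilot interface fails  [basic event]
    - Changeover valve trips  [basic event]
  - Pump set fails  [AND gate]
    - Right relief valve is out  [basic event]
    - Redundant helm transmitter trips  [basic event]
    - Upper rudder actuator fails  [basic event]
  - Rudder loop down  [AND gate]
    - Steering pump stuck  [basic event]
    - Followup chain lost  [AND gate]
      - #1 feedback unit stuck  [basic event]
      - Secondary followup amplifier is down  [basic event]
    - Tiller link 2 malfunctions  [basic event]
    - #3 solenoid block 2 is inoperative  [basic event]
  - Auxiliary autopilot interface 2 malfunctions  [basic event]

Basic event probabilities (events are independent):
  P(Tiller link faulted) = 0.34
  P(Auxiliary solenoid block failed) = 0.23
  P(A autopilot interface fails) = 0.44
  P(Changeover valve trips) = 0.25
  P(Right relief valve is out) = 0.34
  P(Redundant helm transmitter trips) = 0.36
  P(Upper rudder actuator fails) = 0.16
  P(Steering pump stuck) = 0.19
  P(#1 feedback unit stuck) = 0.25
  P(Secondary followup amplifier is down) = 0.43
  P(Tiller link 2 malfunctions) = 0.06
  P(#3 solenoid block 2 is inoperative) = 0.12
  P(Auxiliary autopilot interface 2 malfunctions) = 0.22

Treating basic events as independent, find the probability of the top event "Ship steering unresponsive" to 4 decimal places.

0.2420

P(Port system unavailable) [AND] = 0.23 × 0.44 = 0.101200
P(Starboard system fails) [AND] = 0.34 × 0.101200 × 0.25 = 0.008602
P(Pump set fails) [AND] = 0.34 × 0.36 × 0.16 = 0.019584
P(Followup chain lost) [AND] = 0.25 × 0.43 = 0.107500
P(Rudder loop down) [AND] = 0.19 × 0.107500 × 0.06 × 0.12 = 0.000147
P(Ship steering unresponsive) [OR] = 1 − (1−0.008602) × (1−0.019584) × (1−0.000147) × (1−0.22) = 0.241965
Rounded to 4 decimal places: P(Ship steering unresponsive) ≈ 0.2420.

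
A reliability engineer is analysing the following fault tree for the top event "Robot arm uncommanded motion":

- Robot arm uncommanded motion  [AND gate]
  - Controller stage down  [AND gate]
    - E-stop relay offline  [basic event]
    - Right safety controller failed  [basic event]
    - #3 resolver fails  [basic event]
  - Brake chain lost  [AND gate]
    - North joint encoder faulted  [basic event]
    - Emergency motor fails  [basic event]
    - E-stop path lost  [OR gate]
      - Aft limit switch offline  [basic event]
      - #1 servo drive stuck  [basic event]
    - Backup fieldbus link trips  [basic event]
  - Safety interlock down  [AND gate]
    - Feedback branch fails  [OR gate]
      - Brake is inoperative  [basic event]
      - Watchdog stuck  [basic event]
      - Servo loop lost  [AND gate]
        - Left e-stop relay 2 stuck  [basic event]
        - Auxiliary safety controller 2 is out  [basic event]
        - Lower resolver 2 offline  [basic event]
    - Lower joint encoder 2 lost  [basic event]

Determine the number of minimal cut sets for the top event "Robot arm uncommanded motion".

6

Controller stage down [AND]: one cut set from each child combined → 1 × 1 × 1 = 1 cut set(s).
E-stop path lost [OR]: union of children's cut sets → 2 cut set(s).
Brake chain lost [AND]: one cut set from each child combined → 1 × 1 × 2 × 1 = 2 cut set(s).
Servo loop lost [AND]: one cut set from each child combined → 1 × 1 × 1 = 1 cut set(s).
Feedback branch fails [OR]: union of children's cut sets → 3 cut set(s).
Safety interlock down [AND]: one cut set from each child combined → 3 × 1 = 3 cut set(s).
Robot arm uncommanded motion [AND]: one cut set from each child combined → 1 × 2 × 3 = 6 cut set(s).
Minimal cut sets: {#3 resolver fails, Aft limit switch offline, Backup fieldbus link trips, Brake is inoperative, E-stop relay offline, Emergency motor fails, Lower joint encoder 2 lost, North joint encoder faulted, Right safety controller failed}; {#3 resolver fails, Aft limit switch offline, Backup fieldbus link trips, E-stop relay offline, Emergency motor fails, Lower joint encoder 2 lost, North joint encoder faulted, Right safety controller failed, Watchdog stuck}; {#3 resolver fails, Aft limit switch offline, Auxiliary safety controller 2 is out, Backup fieldbus link trips, E-stop relay offline, Emergency motor fails, Left e-stop relay 2 stuck, Lower joint encoder 2 lost, Lower resolver 2 offline, North joint encoder faulted, Right safety controller failed}; {#1 servo drive stuck, #3 resolver fails, Backup fieldbus link trips, Brake is inoperative, E-stop relay offline, Emergency motor fails, Lower joint encoder 2 lost, North joint encoder faulted, Right safety controller failed}; {#1 servo drive stuck, #3 resolver fails, Backup fieldbus link trips, E-stop relay offline, Emergency motor fails, Lower joint encoder 2 lost, North joint encoder faulted, Right safety controller failed, Watchdog stuck}; {#1 servo drive stuck, #3 resolver fails, Auxiliary safety controller 2 is out, Backup fieldbus link trips, E-stop relay offline, Emergency motor fails, Left e-stop relay 2 stuck, Lower joint encoder 2 lost, Lower resolver 2 offline, North joint encoder faulted, Right safety controller failed}.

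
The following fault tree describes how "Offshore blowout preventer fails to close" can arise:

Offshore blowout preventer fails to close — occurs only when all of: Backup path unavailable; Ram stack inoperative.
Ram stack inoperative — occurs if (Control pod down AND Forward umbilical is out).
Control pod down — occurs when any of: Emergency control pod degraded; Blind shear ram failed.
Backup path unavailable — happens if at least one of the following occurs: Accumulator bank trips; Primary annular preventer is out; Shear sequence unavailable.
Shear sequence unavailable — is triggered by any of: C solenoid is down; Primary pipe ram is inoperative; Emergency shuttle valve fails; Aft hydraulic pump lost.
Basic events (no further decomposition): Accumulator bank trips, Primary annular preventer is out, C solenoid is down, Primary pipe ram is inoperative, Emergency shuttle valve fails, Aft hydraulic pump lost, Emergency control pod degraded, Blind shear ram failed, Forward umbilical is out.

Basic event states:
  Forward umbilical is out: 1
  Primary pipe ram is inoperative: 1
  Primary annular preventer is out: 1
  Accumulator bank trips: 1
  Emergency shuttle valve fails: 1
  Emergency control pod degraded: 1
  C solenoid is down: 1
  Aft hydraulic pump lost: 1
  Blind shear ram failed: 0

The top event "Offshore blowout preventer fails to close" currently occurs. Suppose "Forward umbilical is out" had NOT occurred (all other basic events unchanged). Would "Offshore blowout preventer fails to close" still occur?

Counterfactual: set "Forward umbilical is out" to not occurred.
Shear sequence unavailable [OR]: C solenoid is down=occurs, Primary pipe ram is inoperative=occurs, Emergency shuttle valve fails=occurs, Aft hydraulic pump lost=occurs → at least one input occurs → occurs.
Backup path unavailable [OR]: Accumulator bank trips=occurs, Primary annular preventer is out=occurs, Shear sequence unavailable=occurs → at least one input occurs → occurs.
Control pod down [OR]: Emergency control pod degraded=occurs, Blind shear ram failed=not → at least one input occurs → occurs.
Ram stack inoperative [AND]: Control pod down=occurs, Forward umbilical is out=not → not all inputs occur → does not occur.
Offshore blowout preventer fails to close [AND]: Backup path unavailable=occurs, Ram stack inoperative=not → not all inputs occur → does not occur.

No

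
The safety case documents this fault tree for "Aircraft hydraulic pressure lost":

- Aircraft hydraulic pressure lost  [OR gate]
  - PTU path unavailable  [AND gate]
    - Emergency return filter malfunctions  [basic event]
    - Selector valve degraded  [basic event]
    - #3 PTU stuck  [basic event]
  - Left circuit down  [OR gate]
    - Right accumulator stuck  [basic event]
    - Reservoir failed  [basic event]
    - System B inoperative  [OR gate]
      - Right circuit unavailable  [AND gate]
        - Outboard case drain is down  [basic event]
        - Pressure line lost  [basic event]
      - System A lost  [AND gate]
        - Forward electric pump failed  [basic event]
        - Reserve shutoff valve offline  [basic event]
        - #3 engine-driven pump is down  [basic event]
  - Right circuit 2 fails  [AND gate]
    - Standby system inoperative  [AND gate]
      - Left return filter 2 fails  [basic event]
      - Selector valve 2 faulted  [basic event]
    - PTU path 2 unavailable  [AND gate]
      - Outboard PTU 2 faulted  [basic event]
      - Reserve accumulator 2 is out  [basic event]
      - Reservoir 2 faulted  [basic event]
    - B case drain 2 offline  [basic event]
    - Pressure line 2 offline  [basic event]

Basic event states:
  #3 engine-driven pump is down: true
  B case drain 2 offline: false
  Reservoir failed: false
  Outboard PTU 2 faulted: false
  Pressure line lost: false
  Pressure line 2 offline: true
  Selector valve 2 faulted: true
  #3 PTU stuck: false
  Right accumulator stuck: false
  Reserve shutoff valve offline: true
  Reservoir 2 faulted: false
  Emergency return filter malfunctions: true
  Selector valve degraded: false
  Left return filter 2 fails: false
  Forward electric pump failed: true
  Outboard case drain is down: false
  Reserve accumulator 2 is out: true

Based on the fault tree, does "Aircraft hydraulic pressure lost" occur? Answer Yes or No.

Yes

PTU path unavailable [AND]: Emergency return filter malfunctions=occurs, Selector valve degraded=not, #3 PTU stuck=not → not all inputs occur → does not occur.
Right circuit unavailable [AND]: Outboard case drain is down=not, Pressure line lost=not → not all inputs occur → does not occur.
System A lost [AND]: Forward electric pump failed=occurs, Reserve shutoff valve offline=occurs, #3 engine-driven pump is down=occurs → all inputs occur → occurs.
System B inoperative [OR]: Right circuit unavailable=not, System A lost=occurs → at least one input occurs → occurs.
Left circuit down [OR]: Right accumulator stuck=not, Reservoir failed=not, System B inoperative=occurs → at least one input occurs → occurs.
Standby system inoperative [AND]: Left return filter 2 fails=not, Selector valve 2 faulted=occurs → not all inputs occur → does not occur.
PTU path 2 unavailable [AND]: Outboard PTU 2 faulted=not, Reserve accumulator 2 is out=occurs, Reservoir 2 faulted=not → not all inputs occur → does not occur.
Right circuit 2 fails [AND]: Standby system inoperative=not, PTU path 2 unavailable=not, B case drain 2 offline=not, Pressure line 2 offline=occurs → not all inputs occur → does not occur.
Aircraft hydraulic pressure lost [OR]: PTU path unavailable=not, Left circuit down=occurs, Right circuit 2 fails=not → at least one input occurs → occurs.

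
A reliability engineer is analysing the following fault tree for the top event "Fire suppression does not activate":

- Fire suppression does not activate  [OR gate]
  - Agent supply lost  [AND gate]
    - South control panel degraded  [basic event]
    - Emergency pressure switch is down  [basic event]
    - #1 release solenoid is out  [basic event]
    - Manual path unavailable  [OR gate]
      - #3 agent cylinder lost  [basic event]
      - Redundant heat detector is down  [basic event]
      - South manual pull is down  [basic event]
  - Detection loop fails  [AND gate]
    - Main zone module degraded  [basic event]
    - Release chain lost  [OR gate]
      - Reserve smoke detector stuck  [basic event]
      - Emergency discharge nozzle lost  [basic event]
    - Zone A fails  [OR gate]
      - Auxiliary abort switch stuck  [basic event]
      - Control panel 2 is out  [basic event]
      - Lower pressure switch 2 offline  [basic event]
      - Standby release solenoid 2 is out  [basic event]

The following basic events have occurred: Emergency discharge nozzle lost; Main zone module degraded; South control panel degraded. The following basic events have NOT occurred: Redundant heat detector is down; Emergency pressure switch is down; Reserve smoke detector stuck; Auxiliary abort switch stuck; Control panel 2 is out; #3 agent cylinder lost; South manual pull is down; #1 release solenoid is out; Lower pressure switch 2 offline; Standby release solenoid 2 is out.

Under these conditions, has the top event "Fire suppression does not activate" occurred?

Manual path unavailable [OR]: #3 agent cylinder lost=not, Redundant heat detector is down=not, South manual pull is down=not → no input occurs → does not occur.
Agent supply lost [AND]: South control panel degraded=occurs, Emergency pressure switch is down=not, #1 release solenoid is out=not, Manual path unavailable=not → not all inputs occur → does not occur.
Release chain lost [OR]: Reserve smoke detector stuck=not, Emergency discharge nozzle lost=occurs → at least one input occurs → occurs.
Zone A fails [OR]: Auxiliary abort switch stuck=not, Control panel 2 is out=not, Lower pressure switch 2 offline=not, Standby release solenoid 2 is out=not → no input occurs → does not occur.
Detection loop fails [AND]: Main zone module degraded=occurs, Release chain lost=occurs, Zone A fails=not → not all inputs occur → does not occur.
Fire suppression does not activate [OR]: Agent supply lost=not, Detection loop fails=not → no input occurs → does not occur.

No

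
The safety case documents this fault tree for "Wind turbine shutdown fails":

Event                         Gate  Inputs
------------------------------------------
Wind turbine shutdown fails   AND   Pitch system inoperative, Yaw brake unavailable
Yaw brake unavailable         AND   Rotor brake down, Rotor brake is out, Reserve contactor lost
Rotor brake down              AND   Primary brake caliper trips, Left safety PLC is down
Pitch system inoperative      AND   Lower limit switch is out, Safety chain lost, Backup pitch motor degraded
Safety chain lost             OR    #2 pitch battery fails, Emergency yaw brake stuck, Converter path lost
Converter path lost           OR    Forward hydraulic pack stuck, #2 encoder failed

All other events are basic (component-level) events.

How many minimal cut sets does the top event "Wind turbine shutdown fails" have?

4

Converter path lost [OR]: union of children's cut sets → 2 cut set(s).
Safety chain lost [OR]: union of children's cut sets → 4 cut set(s).
Pitch system inoperative [AND]: one cut set from each child combined → 1 × 4 × 1 = 4 cut set(s).
Rotor brake down [AND]: one cut set from each child combined → 1 × 1 = 1 cut set(s).
Yaw brake unavailable [AND]: one cut set from each child combined → 1 × 1 × 1 = 1 cut set(s).
Wind turbine shutdown fails [AND]: one cut set from each child combined → 4 × 1 = 4 cut set(s).
Minimal cut sets: {#2 pitch battery fails, Backup pitch motor degraded, Left safety PLC is down, Lower limit switch is out, Primary brake caliper trips, Reserve contactor lost, Rotor brake is out}; {Backup pitch motor degraded, Emergency yaw brake stuck, Left safety PLC is down, Lower limit switch is out, Primary brake caliper trips, Reserve contactor lost, Rotor brake is out}; {Backup pitch motor degraded, Forward hydraulic pack stuck, Left safety PLC is down, Lower limit switch is out, Primary brake caliper trips, Reserve contactor lost, Rotor brake is out}; {#2 encoder failed, Backup pitch motor degraded, Left safety PLC is down, Lower limit switch is out, Primary brake caliper trips, Reserve contactor lost, Rotor brake is out}.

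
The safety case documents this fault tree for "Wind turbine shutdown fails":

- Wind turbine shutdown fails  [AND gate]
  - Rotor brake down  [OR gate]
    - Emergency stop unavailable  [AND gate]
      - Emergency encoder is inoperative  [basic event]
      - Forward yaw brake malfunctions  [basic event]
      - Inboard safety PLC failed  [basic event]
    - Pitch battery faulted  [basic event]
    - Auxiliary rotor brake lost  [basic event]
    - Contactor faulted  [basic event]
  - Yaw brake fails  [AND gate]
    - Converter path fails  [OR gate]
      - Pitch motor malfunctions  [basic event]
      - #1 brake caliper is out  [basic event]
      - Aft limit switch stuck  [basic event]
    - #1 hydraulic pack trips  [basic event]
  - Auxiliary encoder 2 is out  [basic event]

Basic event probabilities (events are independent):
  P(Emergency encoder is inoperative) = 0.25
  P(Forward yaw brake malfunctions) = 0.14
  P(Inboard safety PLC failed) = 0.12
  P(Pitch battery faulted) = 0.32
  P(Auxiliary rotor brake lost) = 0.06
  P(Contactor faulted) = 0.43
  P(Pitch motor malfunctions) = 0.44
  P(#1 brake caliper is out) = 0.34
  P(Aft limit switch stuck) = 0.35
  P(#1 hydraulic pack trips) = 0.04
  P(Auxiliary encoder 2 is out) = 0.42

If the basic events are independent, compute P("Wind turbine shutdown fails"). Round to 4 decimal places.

P(Emergency stop unavailable) [AND] = 0.25 × 0.14 × 0.12 = 0.004200
P(Rotor brake down) [OR] = 1 − (1−0.004200) × (1−0.32) × (1−0.06) × (1−0.43) = 0.637186
P(Converter path fails) [OR] = 1 − (1−0.44) × (1−0.34) × (1−0.35) = 0.759760
P(Yaw brake fails) [AND] = 0.759760 × 0.04 = 0.030390
P(Wind turbine shutdown fails) [AND] = 0.637186 × 0.030390 × 0.42 = 0.008133
Rounded to 4 decimal places: P(Wind turbine shutdown fails) ≈ 0.0081.

0.0081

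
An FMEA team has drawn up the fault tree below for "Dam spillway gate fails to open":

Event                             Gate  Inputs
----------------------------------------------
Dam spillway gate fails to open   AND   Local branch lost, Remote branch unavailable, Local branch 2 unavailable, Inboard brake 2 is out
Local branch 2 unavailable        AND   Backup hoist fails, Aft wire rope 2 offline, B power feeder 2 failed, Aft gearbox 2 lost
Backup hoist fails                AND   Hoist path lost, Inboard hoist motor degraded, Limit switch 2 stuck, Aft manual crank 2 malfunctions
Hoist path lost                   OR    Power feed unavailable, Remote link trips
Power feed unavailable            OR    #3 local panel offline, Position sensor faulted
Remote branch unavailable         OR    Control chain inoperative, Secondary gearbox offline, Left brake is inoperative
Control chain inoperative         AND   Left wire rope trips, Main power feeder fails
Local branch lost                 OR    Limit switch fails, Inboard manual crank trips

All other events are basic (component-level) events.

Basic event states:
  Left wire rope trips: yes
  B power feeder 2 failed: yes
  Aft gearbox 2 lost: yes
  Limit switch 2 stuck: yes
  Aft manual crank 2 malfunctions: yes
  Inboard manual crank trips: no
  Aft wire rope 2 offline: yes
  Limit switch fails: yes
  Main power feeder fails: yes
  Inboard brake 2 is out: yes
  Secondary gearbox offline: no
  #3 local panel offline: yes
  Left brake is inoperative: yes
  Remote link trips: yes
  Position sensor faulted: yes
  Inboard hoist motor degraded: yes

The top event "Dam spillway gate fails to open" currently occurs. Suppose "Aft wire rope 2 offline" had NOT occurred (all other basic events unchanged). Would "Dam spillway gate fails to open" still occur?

Counterfactual: set "Aft wire rope 2 offline" to not occurred.
Local branch lost [OR]: Limit switch fails=occurs, Inboard manual crank trips=not → at least one input occurs → occurs.
Control chain inoperative [AND]: Left wire rope trips=occurs, Main power feeder fails=occurs → all inputs occur → occurs.
Remote branch unavailable [OR]: Control chain inoperative=occurs, Secondary gearbox offline=not, Left brake is inoperative=occurs → at least one input occurs → occurs.
Power feed unavailable [OR]: #3 local panel offline=occurs, Position sensor faulted=occurs → at least one input occurs → occurs.
Hoist path lost [OR]: Power feed unavailable=occurs, Remote link trips=occurs → at least one input occurs → occurs.
Backup hoist fails [AND]: Hoist path lost=occurs, Inboard hoist motor degraded=occurs, Limit switch 2 stuck=occurs, Aft manual crank 2 malfunctions=occurs → all inputs occur → occurs.
Local branch 2 unavailable [AND]: Backup hoist fails=occurs, Aft wire rope 2 offline=not, B power feeder 2 failed=occurs, Aft gearbox 2 lost=occurs → not all inputs occur → does not occur.
Dam spillway gate fails to open [AND]: Local branch lost=occurs, Remote branch unavailable=occurs, Local branch 2 unavailable=not, Inboard brake 2 is out=occurs → not all inputs occur → does not occur.

No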